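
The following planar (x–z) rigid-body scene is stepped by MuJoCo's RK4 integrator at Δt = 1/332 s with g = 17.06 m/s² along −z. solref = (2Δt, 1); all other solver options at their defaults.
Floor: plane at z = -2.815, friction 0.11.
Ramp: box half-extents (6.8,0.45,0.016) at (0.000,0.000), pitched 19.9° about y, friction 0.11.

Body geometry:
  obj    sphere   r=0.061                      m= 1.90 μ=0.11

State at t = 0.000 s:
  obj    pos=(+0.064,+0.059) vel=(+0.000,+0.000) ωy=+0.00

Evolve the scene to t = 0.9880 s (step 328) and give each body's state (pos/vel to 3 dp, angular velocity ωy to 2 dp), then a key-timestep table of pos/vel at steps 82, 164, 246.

State at t = 0.9880 s:
  obj    pos=(+1.968,-0.630) vel=(+3.853,-1.395) ωy=+67.16

Key-timestep trajectory:
   step    t(s)  obj.x    obj.z    obj.vx   obj.vz 
     82  0.2470   +0.183  +0.016  +0.964  -0.349
    164  0.4940   +0.540  -0.114  +1.927  -0.697
    246  0.7410   +1.135  -0.329  +2.890  -1.046


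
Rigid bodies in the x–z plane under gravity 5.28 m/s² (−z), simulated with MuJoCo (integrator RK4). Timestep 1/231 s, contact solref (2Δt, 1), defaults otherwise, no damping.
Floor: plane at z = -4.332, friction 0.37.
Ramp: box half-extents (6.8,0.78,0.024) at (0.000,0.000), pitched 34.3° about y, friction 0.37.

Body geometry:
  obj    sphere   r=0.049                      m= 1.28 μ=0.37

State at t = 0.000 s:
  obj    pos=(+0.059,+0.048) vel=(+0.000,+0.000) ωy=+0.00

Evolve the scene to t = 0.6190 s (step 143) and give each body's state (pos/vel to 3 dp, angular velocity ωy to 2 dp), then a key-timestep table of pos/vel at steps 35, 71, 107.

State at t = 0.6190 s:
  obj    pos=(+0.396,-0.181) vel=(+1.087,-0.741) ωy=+26.84

Key-timestep trajectory:
   step    t(s)  obj.x    obj.z    obj.vx   obj.vz 
     35  0.1515   +0.079  +0.034  +0.266  -0.182
     71  0.3074   +0.142  -0.009  +0.540  -0.368
    107  0.4632   +0.247  -0.080  +0.813  -0.555


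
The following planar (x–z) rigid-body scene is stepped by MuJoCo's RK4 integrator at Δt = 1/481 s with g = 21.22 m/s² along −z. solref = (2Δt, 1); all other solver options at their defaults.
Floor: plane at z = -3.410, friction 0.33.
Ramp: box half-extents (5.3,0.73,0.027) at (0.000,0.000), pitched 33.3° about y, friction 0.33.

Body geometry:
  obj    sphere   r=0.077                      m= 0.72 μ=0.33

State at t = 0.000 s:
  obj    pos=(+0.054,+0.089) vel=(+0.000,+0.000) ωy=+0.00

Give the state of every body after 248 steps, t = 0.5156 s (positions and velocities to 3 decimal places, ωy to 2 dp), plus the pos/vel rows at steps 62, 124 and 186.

State at t = 0.5156 s:
  obj    pos=(+0.979,-0.518) vel=(+3.586,-2.356) ωy=+55.71

Key-timestep trajectory:
   step    t(s)  obj.x    obj.z    obj.vx   obj.vz 
     62  0.1289   +0.112  +0.051  +0.897  -0.589
    124  0.2578   +0.285  -0.063  +1.793  -1.178
    186  0.3867   +0.574  -0.253  +2.690  -1.767


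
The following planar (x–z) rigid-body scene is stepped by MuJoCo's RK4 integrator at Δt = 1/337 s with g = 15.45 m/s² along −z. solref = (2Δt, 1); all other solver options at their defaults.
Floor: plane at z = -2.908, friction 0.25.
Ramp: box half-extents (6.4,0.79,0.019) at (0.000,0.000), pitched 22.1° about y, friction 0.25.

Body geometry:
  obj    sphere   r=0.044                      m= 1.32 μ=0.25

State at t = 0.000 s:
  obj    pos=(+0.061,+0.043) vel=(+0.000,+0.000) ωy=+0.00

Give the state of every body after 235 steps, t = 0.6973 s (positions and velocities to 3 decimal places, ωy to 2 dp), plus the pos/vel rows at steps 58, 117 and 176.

State at t = 0.6973 s:
  obj    pos=(+0.996,-0.337) vel=(+2.683,-1.089) ωy=+65.79

Key-timestep trajectory:
   step    t(s)  obj.x    obj.z    obj.vx   obj.vz 
     58  0.1721   +0.118  +0.020  +0.662  -0.269
    117  0.3472   +0.293  -0.051  +1.336  -0.542
    176  0.5223   +0.586  -0.170  +2.009  -0.816


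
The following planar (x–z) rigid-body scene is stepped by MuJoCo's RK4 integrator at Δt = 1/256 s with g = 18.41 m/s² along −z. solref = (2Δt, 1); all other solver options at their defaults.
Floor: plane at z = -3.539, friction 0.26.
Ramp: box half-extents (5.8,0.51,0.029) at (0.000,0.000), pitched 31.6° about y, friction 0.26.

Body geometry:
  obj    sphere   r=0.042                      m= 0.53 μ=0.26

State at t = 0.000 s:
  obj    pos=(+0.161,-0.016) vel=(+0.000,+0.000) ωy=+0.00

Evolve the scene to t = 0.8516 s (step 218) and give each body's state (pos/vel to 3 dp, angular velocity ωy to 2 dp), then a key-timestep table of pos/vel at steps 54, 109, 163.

State at t = 0.8516 s:
  obj    pos=(+2.289,-1.325) vel=(+4.998,-3.075) ωy=+139.67

Key-timestep trajectory:
   step    t(s)  obj.x    obj.z    obj.vx   obj.vz 
     54  0.2109   +0.292  -0.096  +1.238  -0.762
    109  0.4258   +0.693  -0.343  +2.499  -1.537
    163  0.6367   +1.351  -0.748  +3.737  -2.299


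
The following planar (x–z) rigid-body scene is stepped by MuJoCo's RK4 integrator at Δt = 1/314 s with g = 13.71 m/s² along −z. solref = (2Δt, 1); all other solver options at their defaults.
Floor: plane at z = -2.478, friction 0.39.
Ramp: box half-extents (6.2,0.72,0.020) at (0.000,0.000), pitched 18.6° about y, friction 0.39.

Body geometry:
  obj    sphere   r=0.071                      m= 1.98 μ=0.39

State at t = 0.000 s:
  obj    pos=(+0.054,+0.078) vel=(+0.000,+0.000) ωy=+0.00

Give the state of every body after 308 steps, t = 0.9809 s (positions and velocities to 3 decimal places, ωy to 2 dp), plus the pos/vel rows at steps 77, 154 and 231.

State at t = 0.9809 s:
  obj    pos=(+1.478,-0.401) vel=(+2.904,-0.977) ωy=+43.15

Key-timestep trajectory:
   step    t(s)  obj.x    obj.z    obj.vx   obj.vz 
     77  0.2452   +0.143  +0.048  +0.726  -0.244
    154  0.4904   +0.410  -0.042  +1.452  -0.489
    231  0.7357   +0.855  -0.192  +2.178  -0.733


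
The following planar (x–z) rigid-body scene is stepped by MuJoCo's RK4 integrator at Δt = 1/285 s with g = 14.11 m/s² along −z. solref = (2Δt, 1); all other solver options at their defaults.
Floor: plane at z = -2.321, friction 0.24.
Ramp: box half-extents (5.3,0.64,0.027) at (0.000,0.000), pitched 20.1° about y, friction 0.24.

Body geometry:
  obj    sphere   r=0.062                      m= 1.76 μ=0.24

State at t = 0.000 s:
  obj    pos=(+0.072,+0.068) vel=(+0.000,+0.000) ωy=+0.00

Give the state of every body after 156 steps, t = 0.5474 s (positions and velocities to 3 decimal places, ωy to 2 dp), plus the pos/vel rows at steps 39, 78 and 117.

State at t = 0.5474 s:
  obj    pos=(+0.559,-0.110) vel=(+1.780,-0.652) ωy=+30.57

Key-timestep trajectory:
   step    t(s)  obj.x    obj.z    obj.vx   obj.vz 
     39  0.1368   +0.103  +0.057  +0.445  -0.163
     78  0.2737   +0.194  +0.024  +0.890  -0.326
    117  0.4105   +0.346  -0.032  +1.335  -0.489


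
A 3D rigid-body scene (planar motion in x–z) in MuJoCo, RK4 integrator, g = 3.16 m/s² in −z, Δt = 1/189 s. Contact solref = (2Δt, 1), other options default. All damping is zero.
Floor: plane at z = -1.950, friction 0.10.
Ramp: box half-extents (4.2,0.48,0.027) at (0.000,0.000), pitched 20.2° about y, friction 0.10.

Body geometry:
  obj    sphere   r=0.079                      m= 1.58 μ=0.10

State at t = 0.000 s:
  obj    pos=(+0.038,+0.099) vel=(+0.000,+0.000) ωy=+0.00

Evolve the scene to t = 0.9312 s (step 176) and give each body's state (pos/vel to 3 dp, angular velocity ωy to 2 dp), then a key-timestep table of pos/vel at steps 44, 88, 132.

State at t = 0.9312 s:
  obj    pos=(+0.361,-0.020) vel=(+0.693,-0.260) ωy=+8.72

Key-timestep trajectory:
   step    t(s)  obj.x    obj.z    obj.vx   obj.vz 
     44  0.2328   +0.058  +0.092  +0.174  -0.062
     88  0.4656   +0.119  +0.069  +0.347  -0.127
    132  0.6984   +0.220  +0.032  +0.521  -0.190


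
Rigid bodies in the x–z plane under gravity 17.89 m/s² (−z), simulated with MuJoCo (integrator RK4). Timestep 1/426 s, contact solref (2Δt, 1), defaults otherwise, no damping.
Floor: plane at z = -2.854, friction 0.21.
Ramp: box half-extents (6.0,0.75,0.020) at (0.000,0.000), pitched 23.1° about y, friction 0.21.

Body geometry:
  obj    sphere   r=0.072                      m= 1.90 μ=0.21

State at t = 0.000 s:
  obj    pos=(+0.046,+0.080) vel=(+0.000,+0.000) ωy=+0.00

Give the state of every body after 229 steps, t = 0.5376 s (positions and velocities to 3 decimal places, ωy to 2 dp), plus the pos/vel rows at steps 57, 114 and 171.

State at t = 0.5376 s:
  obj    pos=(+0.713,-0.204) vel=(+2.479,-1.057) ωy=+37.42

Key-timestep trajectory:
   step    t(s)  obj.x    obj.z    obj.vx   obj.vz 
     57  0.1338   +0.087  +0.063  +0.617  -0.263
    114  0.2676   +0.211  +0.010  +1.234  -0.526
    171  0.4014   +0.418  -0.078  +1.851  -0.790


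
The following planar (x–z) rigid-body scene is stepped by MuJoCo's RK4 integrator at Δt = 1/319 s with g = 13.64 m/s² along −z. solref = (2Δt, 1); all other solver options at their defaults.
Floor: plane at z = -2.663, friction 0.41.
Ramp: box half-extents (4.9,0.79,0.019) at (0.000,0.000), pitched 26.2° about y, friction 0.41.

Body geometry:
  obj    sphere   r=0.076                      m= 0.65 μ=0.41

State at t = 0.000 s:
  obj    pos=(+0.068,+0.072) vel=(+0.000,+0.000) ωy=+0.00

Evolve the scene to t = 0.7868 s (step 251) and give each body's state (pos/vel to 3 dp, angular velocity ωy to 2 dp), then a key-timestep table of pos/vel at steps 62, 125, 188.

State at t = 0.7868 s:
  obj    pos=(+1.263,-0.516) vel=(+3.037,-1.494) ωy=+44.53

Key-timestep trajectory:
   step    t(s)  obj.x    obj.z    obj.vx   obj.vz 
     62  0.1944   +0.141  +0.036  +0.750  -0.369
    125  0.3918   +0.365  -0.073  +1.512  -0.744
    188  0.5893   +0.738  -0.258  +2.275  -1.119


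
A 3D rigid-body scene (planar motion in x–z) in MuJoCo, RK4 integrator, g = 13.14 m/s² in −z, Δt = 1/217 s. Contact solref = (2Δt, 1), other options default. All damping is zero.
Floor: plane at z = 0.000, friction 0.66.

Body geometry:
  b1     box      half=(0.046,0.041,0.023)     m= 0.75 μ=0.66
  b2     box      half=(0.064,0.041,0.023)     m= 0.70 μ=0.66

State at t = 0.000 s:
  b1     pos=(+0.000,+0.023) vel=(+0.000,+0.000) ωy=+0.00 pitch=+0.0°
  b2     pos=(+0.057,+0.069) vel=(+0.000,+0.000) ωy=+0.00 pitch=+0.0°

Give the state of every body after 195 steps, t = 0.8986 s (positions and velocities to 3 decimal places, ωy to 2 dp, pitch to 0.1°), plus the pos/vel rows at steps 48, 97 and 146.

State at t = 0.8986 s:
  b1     pos=(+0.000,+0.023) vel=(+0.000,+0.000) ωy=+0.00 pitch=+0.0°
  b2     pos=(+0.068,+0.058) vel=(+0.000,+0.000) ωy=-0.01 pitch=+38.1°

Key-timestep trajectory:
   step    t(s)  b1.x    b1.z    b1.vx   b1.vz   b2.x    b2.z    b2.vx   b2.vz 
     48  0.2212   +0.000  +0.023  -0.002  +0.000   +0.067  +0.058  -0.001  +0.024
     97  0.4470   +0.000  +0.023  +0.000  +0.000   +0.068  +0.058  +0.000  +0.000
    146  0.6728   +0.000  +0.023  +0.000  +0.000   +0.068  +0.058  +0.000  +0.000


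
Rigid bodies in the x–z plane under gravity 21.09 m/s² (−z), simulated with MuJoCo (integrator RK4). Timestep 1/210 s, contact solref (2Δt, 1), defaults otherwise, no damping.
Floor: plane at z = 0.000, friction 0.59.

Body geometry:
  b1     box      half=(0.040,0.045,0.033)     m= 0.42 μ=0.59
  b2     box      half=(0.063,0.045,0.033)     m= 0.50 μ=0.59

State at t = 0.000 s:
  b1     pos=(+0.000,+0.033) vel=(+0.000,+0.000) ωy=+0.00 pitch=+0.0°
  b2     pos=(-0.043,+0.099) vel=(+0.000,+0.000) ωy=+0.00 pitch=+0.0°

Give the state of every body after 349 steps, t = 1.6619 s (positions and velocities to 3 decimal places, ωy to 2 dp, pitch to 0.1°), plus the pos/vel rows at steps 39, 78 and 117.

State at t = 1.6619 s:
  b1     pos=(+0.000,+0.033) vel=(+0.000,+0.000) ωy=+0.00 pitch=+0.0°
  b2     pos=(-0.200,+0.033) vel=(+0.000,+0.000) ωy=+0.00 pitch=+180.0°

Key-timestep trajectory:
   step    t(s)  b1.x    b1.z    b1.vx   b1.vz   b2.x    b2.z    b2.vx   b2.vz 
     39  0.1857   +0.000  +0.033  +0.001  +0.000   -0.065  +0.088  -0.313  -0.329
     78  0.3714   +0.000  +0.033  +0.000  +0.000   -0.129  +0.071  -0.113  +0.009
    117  0.5571   +0.000  +0.033  +0.000  +0.000   -0.152  +0.069  -0.272  -0.090


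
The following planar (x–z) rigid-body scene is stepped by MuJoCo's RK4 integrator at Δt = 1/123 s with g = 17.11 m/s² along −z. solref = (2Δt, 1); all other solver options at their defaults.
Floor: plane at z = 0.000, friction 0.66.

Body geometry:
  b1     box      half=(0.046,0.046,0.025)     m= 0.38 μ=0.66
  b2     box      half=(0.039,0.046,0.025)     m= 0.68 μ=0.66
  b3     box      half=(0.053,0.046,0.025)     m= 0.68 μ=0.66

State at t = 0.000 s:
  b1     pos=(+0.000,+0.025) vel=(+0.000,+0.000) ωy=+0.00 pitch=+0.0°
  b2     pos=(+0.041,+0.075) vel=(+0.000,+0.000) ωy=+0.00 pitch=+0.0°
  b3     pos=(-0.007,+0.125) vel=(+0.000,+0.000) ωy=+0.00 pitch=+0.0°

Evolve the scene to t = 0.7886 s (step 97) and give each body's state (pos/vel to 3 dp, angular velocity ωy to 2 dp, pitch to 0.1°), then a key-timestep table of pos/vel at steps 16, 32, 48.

State at t = 0.7886 s:
  b1     pos=(+0.000,+0.025) vel=(+0.000,+0.000) ωy=+0.00 pitch=+0.1°
  b2     pos=(+0.042,+0.075) vel=(+0.000,+0.000) ωy=+0.00 pitch=+0.4°
  b3     pos=(-0.127,+0.025) vel=(+0.000,+0.000) ωy=+0.00 pitch=+180.0°

Key-timestep trajectory:
   step    t(s)  b1.x    b1.z    b1.vx   b1.vz   b2.x    b2.z    b2.vx   b2.vz   b3.x    b3.z    b3.vx   b3.vz 
     16  0.1301   +0.000  +0.025  +0.000  -0.001   +0.041  +0.075  +0.001  +0.001   -0.025  +0.106  -0.243  -0.433
     32  0.2602   +0.000  +0.025  +0.002  +0.000   +0.042  +0.075  +0.001  +0.000   -0.066  +0.100  -0.471  -0.162
     48  0.3902   +0.000  +0.025  +0.000  +0.000   +0.042  +0.075  +0.000  +0.000   -0.130  +0.017  +0.044  +0.244


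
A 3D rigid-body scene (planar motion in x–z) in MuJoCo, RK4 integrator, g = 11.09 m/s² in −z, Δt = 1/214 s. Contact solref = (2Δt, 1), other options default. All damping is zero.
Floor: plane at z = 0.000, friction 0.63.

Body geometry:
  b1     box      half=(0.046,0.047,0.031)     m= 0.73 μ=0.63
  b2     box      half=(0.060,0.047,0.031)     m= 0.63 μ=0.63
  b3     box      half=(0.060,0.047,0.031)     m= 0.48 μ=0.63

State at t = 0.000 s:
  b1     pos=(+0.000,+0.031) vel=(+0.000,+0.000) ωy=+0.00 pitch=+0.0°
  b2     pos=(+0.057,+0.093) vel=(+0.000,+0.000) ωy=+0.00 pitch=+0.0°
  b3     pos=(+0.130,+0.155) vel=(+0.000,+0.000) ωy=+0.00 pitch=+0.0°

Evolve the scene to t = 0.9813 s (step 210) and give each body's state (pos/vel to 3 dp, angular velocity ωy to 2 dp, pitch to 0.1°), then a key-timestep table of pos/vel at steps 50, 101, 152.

State at t = 0.9813 s:
  b1     pos=(+0.000,+0.031) vel=(+0.000,+0.000) ωy=+0.00 pitch=+0.0°
  b2     pos=(+0.116,+0.060) vel=(+0.000,+0.000) ωy=+0.00 pitch=+90.0°
  b3     pos=(+0.225,+0.060) vel=(+0.000,+0.000) ωy=+0.00 pitch=+90.0°

Key-timestep trajectory:
   step    t(s)  b1.x    b1.z    b1.vx   b1.vz   b2.x    b2.z    b2.vx   b2.vz   b3.x    b3.z    b3.vx   b3.vz 
     50  0.2336   +0.000  +0.031  +0.000  +0.000   +0.096  +0.067  +0.168  -0.023   +0.181  +0.066  +0.159  +0.036
    101  0.4720   +0.000  +0.031  +0.000  +0.000   +0.116  +0.060  +0.057  -0.002   +0.236  +0.065  +0.122  +0.041
    152  0.7103   +0.000  +0.031  +0.000  +0.000   +0.116  +0.060  +0.000  +0.000   +0.220  +0.062  +0.002  +0.001


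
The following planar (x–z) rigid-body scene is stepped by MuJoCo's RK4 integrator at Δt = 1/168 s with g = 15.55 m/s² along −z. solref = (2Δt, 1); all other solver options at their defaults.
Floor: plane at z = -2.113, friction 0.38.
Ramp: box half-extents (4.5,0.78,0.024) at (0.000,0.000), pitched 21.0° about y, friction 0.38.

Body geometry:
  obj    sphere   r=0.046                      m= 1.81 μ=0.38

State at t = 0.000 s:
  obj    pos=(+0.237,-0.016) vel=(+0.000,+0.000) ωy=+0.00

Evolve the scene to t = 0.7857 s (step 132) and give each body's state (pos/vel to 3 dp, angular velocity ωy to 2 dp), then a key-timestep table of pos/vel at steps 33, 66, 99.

State at t = 0.7857 s:
  obj    pos=(+1.384,-0.456) vel=(+2.920,-1.121) ωy=+67.98

Key-timestep trajectory:
   step    t(s)  obj.x    obj.z    obj.vx   obj.vz 
     33  0.1964   +0.309  -0.044  +0.730  -0.280
     66  0.3929   +0.524  -0.126  +1.460  -0.560
     99  0.5893   +0.882  -0.264  +2.190  -0.841


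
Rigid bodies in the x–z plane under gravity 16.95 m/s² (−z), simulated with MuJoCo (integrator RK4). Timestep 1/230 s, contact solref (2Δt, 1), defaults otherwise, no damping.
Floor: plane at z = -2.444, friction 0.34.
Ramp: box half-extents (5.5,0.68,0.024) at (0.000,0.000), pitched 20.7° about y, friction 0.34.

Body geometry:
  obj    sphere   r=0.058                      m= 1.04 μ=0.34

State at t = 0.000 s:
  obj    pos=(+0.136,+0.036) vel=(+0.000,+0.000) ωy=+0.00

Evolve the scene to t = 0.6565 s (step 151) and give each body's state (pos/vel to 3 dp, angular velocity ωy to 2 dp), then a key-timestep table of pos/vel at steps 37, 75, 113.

State at t = 0.6565 s:
  obj    pos=(+0.999,-0.290) vel=(+2.628,-0.993) ωy=+48.43

Key-timestep trajectory:
   step    t(s)  obj.x    obj.z    obj.vx   obj.vz 
     37  0.1609   +0.188  +0.017  +0.644  -0.243
     75  0.3261   +0.349  -0.044  +1.306  -0.493
    113  0.4913   +0.619  -0.146  +1.967  -0.743


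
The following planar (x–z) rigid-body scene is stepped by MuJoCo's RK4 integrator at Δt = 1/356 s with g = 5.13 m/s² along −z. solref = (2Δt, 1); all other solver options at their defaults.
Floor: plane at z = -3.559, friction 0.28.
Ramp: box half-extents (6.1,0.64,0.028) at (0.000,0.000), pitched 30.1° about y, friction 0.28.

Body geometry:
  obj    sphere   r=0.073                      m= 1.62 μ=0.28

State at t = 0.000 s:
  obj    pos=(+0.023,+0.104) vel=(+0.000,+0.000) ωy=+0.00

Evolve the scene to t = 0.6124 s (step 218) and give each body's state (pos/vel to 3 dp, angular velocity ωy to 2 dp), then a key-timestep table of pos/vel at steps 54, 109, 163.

State at t = 0.6124 s:
  obj    pos=(+0.321,-0.069) vel=(+0.974,-0.564) ωy=+15.41

Key-timestep trajectory:
   step    t(s)  obj.x    obj.z    obj.vx   obj.vz 
     54  0.1517   +0.041  +0.093  +0.241  -0.140
    109  0.3062   +0.097  +0.060  +0.487  -0.282
    163  0.4579   +0.190  +0.007  +0.728  -0.422


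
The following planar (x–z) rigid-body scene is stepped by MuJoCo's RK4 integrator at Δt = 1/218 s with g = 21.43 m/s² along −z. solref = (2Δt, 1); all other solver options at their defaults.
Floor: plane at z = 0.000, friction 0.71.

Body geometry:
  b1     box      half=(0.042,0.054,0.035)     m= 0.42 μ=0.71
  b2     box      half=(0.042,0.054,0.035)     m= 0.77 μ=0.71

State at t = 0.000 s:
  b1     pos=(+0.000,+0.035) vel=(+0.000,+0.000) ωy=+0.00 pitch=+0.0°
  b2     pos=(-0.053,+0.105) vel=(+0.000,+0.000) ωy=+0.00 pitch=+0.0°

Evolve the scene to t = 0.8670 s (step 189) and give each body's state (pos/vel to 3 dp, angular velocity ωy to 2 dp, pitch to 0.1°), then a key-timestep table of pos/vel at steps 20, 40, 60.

State at t = 0.8670 s:
  b1     pos=(+0.000,+0.035) vel=(+0.000,+0.000) ωy=+0.00 pitch=+0.0°
  b2     pos=(-0.096,+0.042) vel=(+0.000,+0.000) ωy=+0.00 pitch=-90.0°

Key-timestep trajectory:
   step    t(s)  b1.x    b1.z    b1.vx   b1.vz   b2.x    b2.z    b2.vx   b2.vz 
     20  0.0917   +0.000  +0.035  +0.001  +0.001   -0.069  +0.095  -0.349  -0.377
     40  0.1835   +0.000  +0.035  +0.000  +0.000   -0.103  +0.045  -0.135  +0.214
     60  0.2752   +0.000  +0.035  +0.000  +0.000   -0.094  +0.042  +0.027  +0.064


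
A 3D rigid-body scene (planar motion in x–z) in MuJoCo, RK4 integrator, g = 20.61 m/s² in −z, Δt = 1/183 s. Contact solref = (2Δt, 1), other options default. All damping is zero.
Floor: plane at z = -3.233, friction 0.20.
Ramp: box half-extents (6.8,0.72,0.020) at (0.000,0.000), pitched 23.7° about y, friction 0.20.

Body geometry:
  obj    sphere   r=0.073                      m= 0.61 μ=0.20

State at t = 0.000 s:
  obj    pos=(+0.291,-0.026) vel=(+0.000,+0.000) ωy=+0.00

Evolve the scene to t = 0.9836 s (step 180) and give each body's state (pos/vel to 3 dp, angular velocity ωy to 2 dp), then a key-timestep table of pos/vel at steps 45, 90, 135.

State at t = 0.9836 s:
  obj    pos=(+2.912,-1.177) vel=(+5.330,-2.340) ωy=+79.71

Key-timestep trajectory:
   step    t(s)  obj.x    obj.z    obj.vx   obj.vz 
     45  0.2459   +0.455  -0.098  +1.333  -0.585
     90  0.4918   +0.946  -0.314  +2.665  -1.170
    135  0.7377   +1.766  -0.673  +3.997  -1.755


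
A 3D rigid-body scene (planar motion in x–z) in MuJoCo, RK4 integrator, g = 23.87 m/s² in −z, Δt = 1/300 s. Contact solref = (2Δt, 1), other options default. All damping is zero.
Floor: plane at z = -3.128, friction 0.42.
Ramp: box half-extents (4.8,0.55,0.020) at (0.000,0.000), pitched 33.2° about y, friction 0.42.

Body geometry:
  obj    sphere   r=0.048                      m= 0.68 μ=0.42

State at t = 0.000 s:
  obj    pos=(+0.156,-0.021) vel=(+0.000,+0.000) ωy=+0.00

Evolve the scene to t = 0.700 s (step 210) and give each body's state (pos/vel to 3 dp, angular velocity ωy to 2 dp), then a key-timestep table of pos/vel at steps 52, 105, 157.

State at t = 0.700 s:
  obj    pos=(+2.070,-1.273) vel=(+5.468,-3.578) ωy=+136.13

Key-timestep trajectory:
   step    t(s)  obj.x    obj.z    obj.vx   obj.vz 
     52  0.1733   +0.273  -0.098  +1.354  -0.886
    105  0.3500   +0.635  -0.334  +2.734  -1.789
    157  0.5233   +1.226  -0.721  +4.088  -2.675


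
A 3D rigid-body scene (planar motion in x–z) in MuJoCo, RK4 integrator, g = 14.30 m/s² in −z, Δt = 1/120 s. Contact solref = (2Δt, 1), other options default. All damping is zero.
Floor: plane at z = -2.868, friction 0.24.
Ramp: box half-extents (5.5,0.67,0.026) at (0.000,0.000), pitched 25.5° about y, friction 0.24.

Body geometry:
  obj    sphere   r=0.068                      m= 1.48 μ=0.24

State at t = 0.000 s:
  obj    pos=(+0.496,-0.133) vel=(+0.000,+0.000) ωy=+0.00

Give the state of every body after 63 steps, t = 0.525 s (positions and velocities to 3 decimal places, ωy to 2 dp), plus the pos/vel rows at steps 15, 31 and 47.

State at t = 0.525 s:
  obj    pos=(+1.043,-0.394) vel=(+2.084,-0.994) ωy=+33.93

Key-timestep trajectory:
   step    t(s)  obj.x    obj.z    obj.vx   obj.vz 
     15  0.1250   +0.527  -0.147  +0.497  -0.237
     31  0.2583   +0.629  -0.196  +1.026  -0.489
     47  0.3917   +0.801  -0.278  +1.555  -0.742


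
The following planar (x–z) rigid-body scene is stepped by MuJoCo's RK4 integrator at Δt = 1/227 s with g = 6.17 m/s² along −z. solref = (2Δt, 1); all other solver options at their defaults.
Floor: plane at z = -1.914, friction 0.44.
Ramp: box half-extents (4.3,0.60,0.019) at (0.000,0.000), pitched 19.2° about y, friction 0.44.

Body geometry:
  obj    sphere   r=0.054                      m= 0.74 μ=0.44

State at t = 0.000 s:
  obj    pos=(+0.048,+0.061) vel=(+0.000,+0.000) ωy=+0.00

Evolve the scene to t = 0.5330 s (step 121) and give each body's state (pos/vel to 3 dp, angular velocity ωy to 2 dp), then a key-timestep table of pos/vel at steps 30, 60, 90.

State at t = 0.5330 s:
  obj    pos=(+0.242,-0.007) vel=(+0.730,-0.254) ωy=+14.30

Key-timestep trajectory:
   step    t(s)  obj.x    obj.z    obj.vx   obj.vz 
     30  0.1322   +0.060  +0.056  +0.181  -0.063
     60  0.2643   +0.096  +0.044  +0.362  -0.126
     90  0.3965   +0.156  +0.023  +0.543  -0.189


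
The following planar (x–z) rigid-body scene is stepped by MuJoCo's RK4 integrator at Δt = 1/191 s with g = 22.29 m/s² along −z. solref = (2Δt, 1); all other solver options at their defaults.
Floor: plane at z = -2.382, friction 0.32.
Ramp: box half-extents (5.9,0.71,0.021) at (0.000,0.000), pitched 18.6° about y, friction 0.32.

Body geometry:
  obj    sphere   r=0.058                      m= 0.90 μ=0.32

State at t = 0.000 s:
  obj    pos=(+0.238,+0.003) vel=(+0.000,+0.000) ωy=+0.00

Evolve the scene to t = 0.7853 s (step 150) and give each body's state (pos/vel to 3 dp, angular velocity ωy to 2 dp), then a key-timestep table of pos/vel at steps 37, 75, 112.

State at t = 0.7853 s:
  obj    pos=(+1.722,-0.496) vel=(+3.780,-1.272) ωy=+68.75

Key-timestep trajectory:
   step    t(s)  obj.x    obj.z    obj.vx   obj.vz 
     37  0.1937   +0.328  -0.027  +0.933  -0.314
     75  0.3927   +0.609  -0.122  +1.890  -0.636
    112  0.5864   +1.066  -0.275  +2.822  -0.950


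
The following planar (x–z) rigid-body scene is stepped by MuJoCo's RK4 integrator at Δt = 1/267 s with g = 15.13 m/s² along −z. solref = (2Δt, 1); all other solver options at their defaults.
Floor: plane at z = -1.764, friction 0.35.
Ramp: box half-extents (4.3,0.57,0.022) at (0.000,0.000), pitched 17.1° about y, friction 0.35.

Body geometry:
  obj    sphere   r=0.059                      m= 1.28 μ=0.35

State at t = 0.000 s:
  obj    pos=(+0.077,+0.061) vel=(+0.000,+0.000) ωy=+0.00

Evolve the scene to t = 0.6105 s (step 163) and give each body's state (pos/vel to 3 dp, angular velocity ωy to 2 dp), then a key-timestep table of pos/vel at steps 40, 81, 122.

State at t = 0.6105 s:
  obj    pos=(+0.643,-0.113) vel=(+1.854,-0.570) ωy=+32.87

Key-timestep trajectory:
   step    t(s)  obj.x    obj.z    obj.vx   obj.vz 
     40  0.1498   +0.111  +0.051  +0.455  -0.140
     81  0.3034   +0.217  +0.018  +0.922  -0.284
    122  0.4569   +0.394  -0.037  +1.388  -0.427


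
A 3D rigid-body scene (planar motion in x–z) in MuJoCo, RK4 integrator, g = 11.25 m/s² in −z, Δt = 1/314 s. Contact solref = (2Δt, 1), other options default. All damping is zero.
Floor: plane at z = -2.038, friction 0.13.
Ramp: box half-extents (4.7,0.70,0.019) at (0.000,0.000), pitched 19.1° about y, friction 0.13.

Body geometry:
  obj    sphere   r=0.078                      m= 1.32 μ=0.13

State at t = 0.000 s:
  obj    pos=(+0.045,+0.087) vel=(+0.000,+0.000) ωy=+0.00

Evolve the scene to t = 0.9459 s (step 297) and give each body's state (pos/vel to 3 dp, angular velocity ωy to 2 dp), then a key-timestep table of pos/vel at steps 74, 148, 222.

State at t = 0.9459 s:
  obj    pos=(+1.157,-0.298) vel=(+2.350,-0.814) ωy=+31.88

Key-timestep trajectory:
   step    t(s)  obj.x    obj.z    obj.vx   obj.vz 
     74  0.2357   +0.114  +0.063  +0.586  -0.203
    148  0.4713   +0.321  -0.009  +1.171  -0.406
    222  0.7070   +0.666  -0.128  +1.757  -0.608


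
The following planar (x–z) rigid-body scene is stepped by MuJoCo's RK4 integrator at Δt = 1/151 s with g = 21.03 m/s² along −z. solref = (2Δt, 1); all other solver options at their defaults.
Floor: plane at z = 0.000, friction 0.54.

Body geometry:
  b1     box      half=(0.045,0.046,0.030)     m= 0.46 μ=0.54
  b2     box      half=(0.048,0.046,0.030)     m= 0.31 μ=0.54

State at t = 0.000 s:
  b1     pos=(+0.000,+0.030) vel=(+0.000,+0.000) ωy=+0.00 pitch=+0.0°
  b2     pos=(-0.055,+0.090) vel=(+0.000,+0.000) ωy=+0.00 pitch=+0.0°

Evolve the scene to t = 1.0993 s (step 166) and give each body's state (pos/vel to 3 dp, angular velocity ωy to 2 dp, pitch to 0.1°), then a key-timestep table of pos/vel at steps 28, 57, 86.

State at t = 1.0993 s:
  b1     pos=(+0.000,+0.030) vel=(+0.000,+0.000) ωy=+0.00 pitch=+0.0°
  b2     pos=(-0.100,+0.048) vel=(+0.000,+0.000) ωy=+0.00 pitch=-90.0°

Key-timestep trajectory:
   step    t(s)  b1.x    b1.z    b1.vx   b1.vz   b2.x    b2.z    b2.vx   b2.vz 
     28  0.1854   +0.000  +0.030  +0.000  +0.000   -0.110  +0.051  -0.309  +0.206
     57  0.3775   +0.000  +0.030  +0.000  +0.000   -0.127  +0.056  +0.029  -0.002
     86  0.5695   +0.000  +0.030  +0.000  +0.000   -0.093  +0.051  +0.019  +0.063


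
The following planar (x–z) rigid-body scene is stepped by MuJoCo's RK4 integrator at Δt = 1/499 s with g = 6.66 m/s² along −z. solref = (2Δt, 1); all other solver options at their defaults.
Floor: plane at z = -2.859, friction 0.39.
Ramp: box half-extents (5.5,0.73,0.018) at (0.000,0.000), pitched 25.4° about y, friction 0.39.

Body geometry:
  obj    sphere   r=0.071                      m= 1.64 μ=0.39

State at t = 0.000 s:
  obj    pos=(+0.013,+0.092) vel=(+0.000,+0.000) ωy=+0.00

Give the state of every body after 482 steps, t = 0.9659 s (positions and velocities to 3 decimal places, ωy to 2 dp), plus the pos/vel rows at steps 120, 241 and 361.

State at t = 0.9659 s:
  obj    pos=(+0.873,-0.316) vel=(+1.780,-0.845) ωy=+27.76

Key-timestep trajectory:
   step    t(s)  obj.x    obj.z    obj.vx   obj.vz 
    120  0.2405   +0.066  +0.067  +0.443  -0.210
    241  0.4830   +0.228  -0.010  +0.890  -0.423
    361  0.7234   +0.496  -0.137  +1.334  -0.633


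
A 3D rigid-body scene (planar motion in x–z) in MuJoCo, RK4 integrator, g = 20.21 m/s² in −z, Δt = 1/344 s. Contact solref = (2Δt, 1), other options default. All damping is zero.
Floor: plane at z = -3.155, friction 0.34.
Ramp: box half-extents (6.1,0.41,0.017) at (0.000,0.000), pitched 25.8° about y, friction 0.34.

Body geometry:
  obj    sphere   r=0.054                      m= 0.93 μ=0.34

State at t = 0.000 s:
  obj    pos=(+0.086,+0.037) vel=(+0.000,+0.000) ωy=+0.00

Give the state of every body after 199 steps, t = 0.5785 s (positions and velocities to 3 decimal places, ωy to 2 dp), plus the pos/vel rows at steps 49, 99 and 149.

State at t = 0.5785 s:
  obj    pos=(+1.033,-0.420) vel=(+3.272,-1.582) ωy=+67.30

Key-timestep trajectory:
   step    t(s)  obj.x    obj.z    obj.vx   obj.vz 
     49  0.1424   +0.144  +0.009  +0.806  -0.390
     99  0.2878   +0.320  -0.076  +1.628  -0.787
    149  0.4331   +0.617  -0.219  +2.450  -1.184


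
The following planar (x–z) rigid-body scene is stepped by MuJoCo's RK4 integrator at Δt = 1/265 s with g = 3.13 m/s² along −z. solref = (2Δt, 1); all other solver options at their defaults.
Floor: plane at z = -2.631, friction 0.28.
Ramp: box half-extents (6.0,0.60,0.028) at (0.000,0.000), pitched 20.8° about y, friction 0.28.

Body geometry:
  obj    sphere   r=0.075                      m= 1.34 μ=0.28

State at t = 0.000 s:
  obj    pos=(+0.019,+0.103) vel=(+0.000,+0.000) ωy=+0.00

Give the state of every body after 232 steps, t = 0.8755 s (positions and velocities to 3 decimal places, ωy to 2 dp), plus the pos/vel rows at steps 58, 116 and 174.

State at t = 0.8755 s:
  obj    pos=(+0.303,-0.005) vel=(+0.650,-0.247) ωy=+9.27

Key-timestep trajectory:
   step    t(s)  obj.x    obj.z    obj.vx   obj.vz 
     58  0.2189   +0.037  +0.096  +0.162  -0.062
    116  0.4377   +0.090  +0.076  +0.325  -0.123
    174  0.6566   +0.179  +0.042  +0.487  -0.185


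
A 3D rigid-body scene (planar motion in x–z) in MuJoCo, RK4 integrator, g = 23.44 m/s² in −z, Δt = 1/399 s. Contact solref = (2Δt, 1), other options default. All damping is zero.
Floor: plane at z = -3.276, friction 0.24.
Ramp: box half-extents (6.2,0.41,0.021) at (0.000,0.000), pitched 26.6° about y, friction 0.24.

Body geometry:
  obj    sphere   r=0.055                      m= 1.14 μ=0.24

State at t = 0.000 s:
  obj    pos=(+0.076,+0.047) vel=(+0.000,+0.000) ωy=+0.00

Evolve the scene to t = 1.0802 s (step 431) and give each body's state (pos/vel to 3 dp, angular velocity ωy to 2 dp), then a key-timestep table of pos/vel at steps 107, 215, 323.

State at t = 1.0802 s:
  obj    pos=(+3.987,-1.912) vel=(+7.241,-3.626) ωy=+147.22

Key-timestep trajectory:
   step    t(s)  obj.x    obj.z    obj.vx   obj.vz 
    107  0.2682   +0.317  -0.074  +1.798  -0.900
    215  0.5388   +1.049  -0.440  +3.612  -1.809
    323  0.8095   +2.273  -1.053  +5.427  -2.717


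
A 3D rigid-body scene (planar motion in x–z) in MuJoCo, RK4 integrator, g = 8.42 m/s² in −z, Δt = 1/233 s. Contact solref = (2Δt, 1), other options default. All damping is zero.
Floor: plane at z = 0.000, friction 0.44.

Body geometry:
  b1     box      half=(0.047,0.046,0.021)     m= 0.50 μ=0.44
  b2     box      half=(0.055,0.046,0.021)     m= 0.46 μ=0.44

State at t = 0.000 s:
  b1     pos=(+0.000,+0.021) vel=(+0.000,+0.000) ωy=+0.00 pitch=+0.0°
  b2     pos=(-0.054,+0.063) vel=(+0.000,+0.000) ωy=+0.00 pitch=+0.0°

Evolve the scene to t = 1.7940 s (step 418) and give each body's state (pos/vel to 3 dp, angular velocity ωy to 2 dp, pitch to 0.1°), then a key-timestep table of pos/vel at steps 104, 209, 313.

State at t = 1.7940 s:
  b1     pos=(+0.001,+0.021) vel=(+0.000,+0.000) ωy=+0.00 pitch=+0.0°
  b2     pos=(-0.067,+0.052) vel=(+0.000,+0.000) ωy=+0.01 pitch=-41.6°

Key-timestep trajectory:
   step    t(s)  b1.x    b1.z    b1.vx   b1.vz   b2.x    b2.z    b2.vx   b2.vz 
    104  0.4464   +0.000  +0.021  +0.000  +0.000   -0.066  +0.053  +0.000  +0.000
    209  0.8970   +0.000  +0.021  +0.000  +0.000   -0.066  +0.052  +0.000  +0.000
    313  1.3433   +0.000  +0.021  +0.000  +0.000   -0.066  +0.052  +0.000  +0.000


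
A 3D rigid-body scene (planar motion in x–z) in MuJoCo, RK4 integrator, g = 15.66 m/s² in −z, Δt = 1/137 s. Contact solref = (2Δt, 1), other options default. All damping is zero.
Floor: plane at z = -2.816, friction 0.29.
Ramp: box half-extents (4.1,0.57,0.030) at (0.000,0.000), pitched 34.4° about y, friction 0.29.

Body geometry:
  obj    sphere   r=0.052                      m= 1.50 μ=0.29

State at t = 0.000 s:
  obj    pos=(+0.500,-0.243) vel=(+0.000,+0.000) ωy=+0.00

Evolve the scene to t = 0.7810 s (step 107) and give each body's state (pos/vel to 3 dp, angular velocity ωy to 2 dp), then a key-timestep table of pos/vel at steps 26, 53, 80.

State at t = 0.7810 s:
  obj    pos=(+2.091,-1.332) vel=(+4.073,-2.789) ωy=+94.88

Key-timestep trajectory:
   step    t(s)  obj.x    obj.z    obj.vx   obj.vz 
     26  0.1898   +0.594  -0.307  +0.990  -0.678
     53  0.3869   +0.890  -0.510  +2.018  -1.382
     80  0.5839   +1.389  -0.852  +3.045  -2.085


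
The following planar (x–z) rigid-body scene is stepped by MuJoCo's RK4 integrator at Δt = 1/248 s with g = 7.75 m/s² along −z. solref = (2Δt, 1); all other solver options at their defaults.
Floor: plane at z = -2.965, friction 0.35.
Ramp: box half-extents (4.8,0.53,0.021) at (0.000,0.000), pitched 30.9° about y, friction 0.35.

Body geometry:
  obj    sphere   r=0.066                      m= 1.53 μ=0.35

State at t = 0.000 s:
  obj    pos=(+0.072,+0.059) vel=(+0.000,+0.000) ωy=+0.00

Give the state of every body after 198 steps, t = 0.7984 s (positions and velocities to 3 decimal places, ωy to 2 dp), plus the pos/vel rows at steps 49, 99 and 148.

State at t = 0.7984 s:
  obj    pos=(+0.849,-0.407) vel=(+1.948,-1.166) ωy=+34.38

Key-timestep trajectory:
   step    t(s)  obj.x    obj.z    obj.vx   obj.vz 
     49  0.1976   +0.119  +0.030  +0.482  -0.289
     99  0.3992   +0.266  -0.058  +0.974  -0.583
    148  0.5968   +0.506  -0.202  +1.456  -0.871


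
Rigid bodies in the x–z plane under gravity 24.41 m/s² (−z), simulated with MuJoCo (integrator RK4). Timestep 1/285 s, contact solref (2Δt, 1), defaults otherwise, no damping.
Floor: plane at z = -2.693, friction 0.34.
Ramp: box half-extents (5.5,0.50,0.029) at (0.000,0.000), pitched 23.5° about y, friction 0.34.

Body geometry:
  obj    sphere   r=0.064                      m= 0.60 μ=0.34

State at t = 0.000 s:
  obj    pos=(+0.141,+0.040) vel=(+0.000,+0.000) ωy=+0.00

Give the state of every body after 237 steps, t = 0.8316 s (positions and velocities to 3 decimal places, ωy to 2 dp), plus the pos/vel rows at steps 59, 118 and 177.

State at t = 0.8316 s:
  obj    pos=(+2.346,-0.919) vel=(+5.302,-2.305) ωy=+90.33

Key-timestep trajectory:
   step    t(s)  obj.x    obj.z    obj.vx   obj.vz 
     59  0.2070   +0.278  -0.019  +1.320  -0.574
    118  0.4140   +0.688  -0.198  +2.640  -1.148
    177  0.6211   +1.371  -0.495  +3.960  -1.722


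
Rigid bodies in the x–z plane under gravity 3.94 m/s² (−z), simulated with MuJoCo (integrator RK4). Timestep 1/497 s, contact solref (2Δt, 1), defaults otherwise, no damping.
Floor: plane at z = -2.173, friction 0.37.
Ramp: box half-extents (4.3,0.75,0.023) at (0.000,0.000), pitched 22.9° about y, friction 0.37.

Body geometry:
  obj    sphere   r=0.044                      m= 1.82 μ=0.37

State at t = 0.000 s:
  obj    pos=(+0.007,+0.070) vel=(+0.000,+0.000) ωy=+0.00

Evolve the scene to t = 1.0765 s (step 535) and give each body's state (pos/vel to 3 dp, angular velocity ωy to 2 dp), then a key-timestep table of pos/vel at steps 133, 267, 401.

State at t = 1.0765 s:
  obj    pos=(+0.591,-0.177) vel=(+1.086,-0.459) ωy=+26.79

Key-timestep trajectory:
   step    t(s)  obj.x    obj.z    obj.vx   obj.vz 
    133  0.2676   +0.043  +0.055  +0.270  -0.114
    267  0.5372   +0.153  +0.008  +0.542  -0.229
    401  0.8068   +0.335  -0.069  +0.814  -0.344


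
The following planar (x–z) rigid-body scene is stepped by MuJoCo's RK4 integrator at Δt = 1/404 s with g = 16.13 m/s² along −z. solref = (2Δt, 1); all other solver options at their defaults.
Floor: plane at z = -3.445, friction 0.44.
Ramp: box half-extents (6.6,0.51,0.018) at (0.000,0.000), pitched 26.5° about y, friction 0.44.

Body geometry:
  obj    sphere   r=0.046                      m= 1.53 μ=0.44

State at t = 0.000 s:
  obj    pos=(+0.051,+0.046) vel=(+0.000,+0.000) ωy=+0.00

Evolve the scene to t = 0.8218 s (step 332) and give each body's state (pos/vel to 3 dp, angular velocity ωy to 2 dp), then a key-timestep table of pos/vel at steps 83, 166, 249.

State at t = 0.8218 s:
  obj    pos=(+1.605,-0.729) vel=(+3.781,-1.885) ωy=+91.83

Key-timestep trajectory:
   step    t(s)  obj.x    obj.z    obj.vx   obj.vz 
     83  0.2054   +0.148  -0.002  +0.945  -0.471
    166  0.4109   +0.439  -0.148  +1.890  -0.943
    249  0.6163   +0.925  -0.390  +2.836  -1.414


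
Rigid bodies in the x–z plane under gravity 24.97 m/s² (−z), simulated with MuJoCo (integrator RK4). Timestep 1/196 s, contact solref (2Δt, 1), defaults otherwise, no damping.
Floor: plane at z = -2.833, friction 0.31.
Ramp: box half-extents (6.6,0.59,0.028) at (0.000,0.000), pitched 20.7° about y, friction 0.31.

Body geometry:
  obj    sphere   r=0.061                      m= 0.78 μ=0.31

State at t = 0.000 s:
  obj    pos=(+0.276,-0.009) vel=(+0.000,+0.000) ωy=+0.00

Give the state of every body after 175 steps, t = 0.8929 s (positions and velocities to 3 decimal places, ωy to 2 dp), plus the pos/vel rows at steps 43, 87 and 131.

State at t = 0.8929 s:
  obj    pos=(+2.627,-0.897) vel=(+5.266,-1.990) ωy=+92.26

Key-timestep trajectory:
   step    t(s)  obj.x    obj.z    obj.vx   obj.vz 
     43  0.2194   +0.418  -0.063  +1.294  -0.489
     87  0.4439   +0.857  -0.229  +2.618  -0.989
    131  0.6684   +1.593  -0.507  +3.942  -1.489


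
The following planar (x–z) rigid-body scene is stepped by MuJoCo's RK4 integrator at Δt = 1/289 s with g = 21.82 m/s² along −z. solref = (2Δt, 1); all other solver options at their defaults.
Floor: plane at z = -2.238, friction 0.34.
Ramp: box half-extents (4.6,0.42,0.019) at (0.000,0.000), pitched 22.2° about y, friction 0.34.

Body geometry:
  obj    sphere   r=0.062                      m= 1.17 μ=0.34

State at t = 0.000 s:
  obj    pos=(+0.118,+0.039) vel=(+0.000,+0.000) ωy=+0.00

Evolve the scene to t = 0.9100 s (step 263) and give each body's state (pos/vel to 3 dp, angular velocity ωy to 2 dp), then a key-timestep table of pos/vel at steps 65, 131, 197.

State at t = 0.9100 s:
  obj    pos=(+2.376,-0.882) vel=(+4.962,-2.025) ωy=+86.43

Key-timestep trajectory:
   step    t(s)  obj.x    obj.z    obj.vx   obj.vz 
     65  0.2249   +0.256  -0.017  +1.226  -0.501
    131  0.4533   +0.678  -0.189  +2.472  -1.009
    197  0.6817   +1.385  -0.478  +3.717  -1.517


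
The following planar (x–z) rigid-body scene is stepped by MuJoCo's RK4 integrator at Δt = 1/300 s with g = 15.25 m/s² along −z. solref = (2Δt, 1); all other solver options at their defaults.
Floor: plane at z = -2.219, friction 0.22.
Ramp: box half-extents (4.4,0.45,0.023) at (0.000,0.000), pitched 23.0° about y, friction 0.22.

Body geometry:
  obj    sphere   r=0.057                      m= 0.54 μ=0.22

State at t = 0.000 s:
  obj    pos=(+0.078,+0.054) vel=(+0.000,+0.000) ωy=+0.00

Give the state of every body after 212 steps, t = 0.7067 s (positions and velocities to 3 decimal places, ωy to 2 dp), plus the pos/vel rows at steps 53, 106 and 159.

State at t = 0.7067 s:
  obj    pos=(+1.056,-0.361) vel=(+2.769,-1.175) ωy=+52.76

Key-timestep trajectory:
   step    t(s)  obj.x    obj.z    obj.vx   obj.vz 
     53  0.1767   +0.139  +0.028  +0.692  -0.294
    106  0.3533   +0.323  -0.050  +1.384  -0.588
    159  0.5300   +0.628  -0.180  +2.077  -0.881
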